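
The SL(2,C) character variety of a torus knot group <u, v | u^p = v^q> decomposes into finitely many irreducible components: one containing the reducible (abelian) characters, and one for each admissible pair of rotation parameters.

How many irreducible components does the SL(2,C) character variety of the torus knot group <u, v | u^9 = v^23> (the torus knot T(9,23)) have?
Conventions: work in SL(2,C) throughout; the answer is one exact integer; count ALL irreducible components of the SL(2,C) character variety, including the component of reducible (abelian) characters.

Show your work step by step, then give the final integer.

Gamma = < u, v | u^9 = v^23 > (torus knot T(9,23)); the central element u^9 = v^23 acts as +I or -I in any irreducible SL(2,C) representation.
On an irreducible component, tr(u) is locked at 2*cos(pi*alpha/9) for some alpha in 1..8, and tr(v) at 2*cos(pi*beta/23) for some beta in 1..22.
u^9 = (-1)^alpha I and v^23 = (-1)^beta I must agree, so alpha and beta have equal parity.
Counting: 4 odd alphas x 11 odd betas + 4 even alphas x 11 even betas = 44 + 44 = 88.
Total: 88 irreducible-character components + 1 reducible (abelian) component = 89.

89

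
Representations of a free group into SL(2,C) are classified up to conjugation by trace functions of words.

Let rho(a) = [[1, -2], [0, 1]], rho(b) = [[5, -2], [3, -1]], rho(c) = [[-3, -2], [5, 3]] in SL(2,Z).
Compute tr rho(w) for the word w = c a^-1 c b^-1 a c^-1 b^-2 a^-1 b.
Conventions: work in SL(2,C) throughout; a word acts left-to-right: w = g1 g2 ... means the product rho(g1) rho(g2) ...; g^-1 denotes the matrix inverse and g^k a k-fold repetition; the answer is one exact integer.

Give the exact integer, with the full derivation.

rho(c) = [[-3, -2], [5, 3]]
... * rho(a^-1) = [[1, 2], [0, 1]]  ->  [[-3, -8], [5, 13]]
... * rho(c) = [[-3, -2], [5, 3]]  ->  [[-31, -18], [50, 29]]
... * rho(b^-1) = [[-1, 2], [-3, 5]]  ->  [[85, -152], [-137, 245]]
... * rho(a) = [[1, -2], [0, 1]]  ->  [[85, -322], [-137, 519]]
... * rho(c^-1) = [[3, 2], [-5, -3]]  ->  [[1865, 1136], [-3006, -1831]]
... * rho(b^-1) = [[-1, 2], [-3, 5]]  ->  [[-5273, 9410], [8499, -15167]]
... * rho(b^-1) = [[-1, 2], [-3, 5]]  ->  [[-22957, 36504], [37002, -58837]]
... * rho(a^-1) = [[1, 2], [0, 1]]  ->  [[-22957, -9410], [37002, 15167]]
... * rho(b) = [[5, -2], [3, -1]]  ->  [[-143015, 55324], [230511, -89171]]
tr = -143015 + -89171 = -232186

-232186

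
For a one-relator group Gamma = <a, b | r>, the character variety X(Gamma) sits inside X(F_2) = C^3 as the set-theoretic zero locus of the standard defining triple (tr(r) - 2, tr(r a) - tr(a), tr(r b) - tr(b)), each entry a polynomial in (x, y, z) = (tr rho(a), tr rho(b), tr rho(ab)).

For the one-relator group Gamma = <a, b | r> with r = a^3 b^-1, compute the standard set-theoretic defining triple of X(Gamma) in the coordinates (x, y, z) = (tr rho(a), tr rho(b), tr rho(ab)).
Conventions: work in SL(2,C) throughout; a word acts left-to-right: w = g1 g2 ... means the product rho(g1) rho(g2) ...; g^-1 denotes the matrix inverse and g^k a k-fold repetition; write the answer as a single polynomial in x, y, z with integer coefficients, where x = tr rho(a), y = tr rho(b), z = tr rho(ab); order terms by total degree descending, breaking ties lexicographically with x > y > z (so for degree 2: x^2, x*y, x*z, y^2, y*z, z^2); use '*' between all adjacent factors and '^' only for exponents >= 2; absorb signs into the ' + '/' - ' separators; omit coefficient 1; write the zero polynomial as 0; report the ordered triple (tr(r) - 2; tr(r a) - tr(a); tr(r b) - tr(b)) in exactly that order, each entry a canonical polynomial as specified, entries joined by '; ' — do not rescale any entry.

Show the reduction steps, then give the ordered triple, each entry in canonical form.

x^3*y - x^2*z - 2*x*y + z - 2; x^4*y - x^3*z - 3*x^2*y + 2*x*z - x + y; x^3 - 3*x - y

tr(a^2) = tr(a) * tr(a) - tr(1)   [square of a] = x^2 - 2
tr(a^3) = tr(a) * tr(a^2) - tr(a)   [square of a] = x^3 - 3*x
tr(a b a) = tr(a) * tr(b a) - tr(b)   [square of a] = x*z - y
tr(a^3 b) = tr(a) * tr(a b a) - tr(a b)   [square of a] = x^2*z - x*y - z
tr(a^3 b^-1) = tr(a^3) * tr(b) - tr(a^3 b)   [inverse elimination on b] = x^3*y - x^2*z - 2*x*y + z
tr(a^4) = tr(a) * tr(a^3) - tr(a^2) = x^4 - 4*x^2 + 2
tr(a^4 b) = tr(a) * tr(b a^3) - tr(b a^2) = x^3*z - x^2*y - 2*x*z + y
tr(a^3 b^-1 a) = tr(a^4) * tr(b) - tr(a^4 b) = x^4*y - x^3*z - 3*x^2*y + 2*x*z + y
assemble the triple (tr(r) - 2; tr(r a) - x; tr(r b) - y)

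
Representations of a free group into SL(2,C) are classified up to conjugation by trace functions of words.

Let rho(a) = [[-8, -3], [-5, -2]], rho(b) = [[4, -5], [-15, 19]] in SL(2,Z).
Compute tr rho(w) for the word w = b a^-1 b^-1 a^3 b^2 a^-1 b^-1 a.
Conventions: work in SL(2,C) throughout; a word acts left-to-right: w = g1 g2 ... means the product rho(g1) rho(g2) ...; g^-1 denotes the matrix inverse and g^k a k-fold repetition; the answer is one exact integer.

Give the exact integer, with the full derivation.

rho(b) = [[4, -5], [-15, 19]]
... * rho(a^-1) = [[-2, 3], [5, -8]]  ->  [[-33, 52], [125, -197]]
... * rho(b^-1) = [[19, 5], [15, 4]]  ->  [[153, 43], [-580, -163]]
... * rho(a) = [[-8, -3], [-5, -2]]  ->  [[-1439, -545], [5455, 2066]]
... * rho(a) = [[-8, -3], [-5, -2]]  ->  [[14237, 5407], [-53970, -20497]]
... * rho(a) = [[-8, -3], [-5, -2]]  ->  [[-140931, -53525], [534245, 202904]]
... * rho(b) = [[4, -5], [-15, 19]]  ->  [[239151, -312320], [-906580, 1183951]]
... * rho(b) = [[4, -5], [-15, 19]]  ->  [[5641404, -7129835], [-21385585, 27027969]]
... * rho(a^-1) = [[-2, 3], [5, -8]]  ->  [[-46931983, 73962892], [177911015, -280380507]]
... * rho(b^-1) = [[19, 5], [15, 4]]  ->  [[217735703, 61191653], [-825398320, -231966953]]
... * rho(a) = [[-8, -3], [-5, -2]]  ->  [[-2047843889, -775590415], [7763021325, 2940128866]]
tr = -2047843889 + 2940128866 = 892284977

892284977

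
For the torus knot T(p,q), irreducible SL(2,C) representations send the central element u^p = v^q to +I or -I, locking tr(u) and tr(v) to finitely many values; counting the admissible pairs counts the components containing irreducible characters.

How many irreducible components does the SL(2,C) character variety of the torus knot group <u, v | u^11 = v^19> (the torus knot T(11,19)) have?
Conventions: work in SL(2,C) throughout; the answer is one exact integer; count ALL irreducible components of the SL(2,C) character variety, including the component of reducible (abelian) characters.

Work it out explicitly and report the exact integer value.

Gamma = < u, v | u^11 = v^19 > (torus knot T(11,19)); the central element u^11 = v^19 acts as +I or -I in any irreducible SL(2,C) representation.
This locks tr(u) to 2*cos(pi*alpha/11), alpha in 1..10, and tr(v) to 2*cos(pi*beta/19), beta in 1..18, on each component of irreducible characters.
u^11 = (-1)^alpha I and v^19 = (-1)^beta I must agree, so alpha and beta have equal parity.
Enumerate parity-matched pairs: 5*9 odd-odd plus 5*9 even-even gives 90.
That is 90 components of irreducible characters, and with the reducible (abelian) component the total is 91.

91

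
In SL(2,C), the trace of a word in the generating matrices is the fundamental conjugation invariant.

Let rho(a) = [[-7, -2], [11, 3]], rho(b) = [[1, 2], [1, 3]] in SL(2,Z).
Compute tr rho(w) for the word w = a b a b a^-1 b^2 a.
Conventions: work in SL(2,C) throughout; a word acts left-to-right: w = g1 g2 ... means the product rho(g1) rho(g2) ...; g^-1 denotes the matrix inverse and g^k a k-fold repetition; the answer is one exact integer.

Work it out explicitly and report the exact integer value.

rho(a) = [[-7, -2], [11, 3]]
... * rho(b) = [[1, 2], [1, 3]]  ->  [[-9, -20], [14, 31]]
... * rho(a) = [[-7, -2], [11, 3]]  ->  [[-157, -42], [243, 65]]
... * rho(b) = [[1, 2], [1, 3]]  ->  [[-199, -440], [308, 681]]
... * rho(a^-1) = [[3, 2], [-11, -7]]  ->  [[4243, 2682], [-6567, -4151]]
... * rho(b) = [[1, 2], [1, 3]]  ->  [[6925, 16532], [-10718, -25587]]
... * rho(b) = [[1, 2], [1, 3]]  ->  [[23457, 63446], [-36305, -98197]]
... * rho(a) = [[-7, -2], [11, 3]]  ->  [[533707, 143424], [-826032, -221981]]
tr = 533707 + -221981 = 311726

311726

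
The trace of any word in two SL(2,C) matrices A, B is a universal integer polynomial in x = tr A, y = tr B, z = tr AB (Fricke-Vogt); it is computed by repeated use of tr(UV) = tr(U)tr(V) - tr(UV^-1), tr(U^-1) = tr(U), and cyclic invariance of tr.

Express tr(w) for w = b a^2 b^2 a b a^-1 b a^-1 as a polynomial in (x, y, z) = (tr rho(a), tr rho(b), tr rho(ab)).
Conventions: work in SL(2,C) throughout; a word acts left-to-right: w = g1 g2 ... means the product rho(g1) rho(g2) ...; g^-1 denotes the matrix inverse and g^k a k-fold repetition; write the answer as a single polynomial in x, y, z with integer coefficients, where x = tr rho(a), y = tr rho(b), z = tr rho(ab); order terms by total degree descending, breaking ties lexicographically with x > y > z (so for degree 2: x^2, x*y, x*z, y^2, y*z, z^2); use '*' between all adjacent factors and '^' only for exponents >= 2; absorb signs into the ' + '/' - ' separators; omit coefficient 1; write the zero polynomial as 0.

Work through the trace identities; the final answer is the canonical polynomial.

x^3*y^3*z^2 - 2*x^4*y^2*z - x^2*y^4*z - 2*x^2*y^2*z^3 + x^5*y + x^3*y^3 + 3*x^3*y*z^2 + 2*x*y^3*z^2 + x*y*z^4 - x^4*z + 2*x^2*y^2*z - x^2*z^3 - y^2*z^3 - 4*x^3*y - x*y^3 - 5*x*y*z^2 + 5*x^2*z + 2*y^2*z + z^3 + 2*x*y - 3*z

trace(a b a b) = trace(a b)*trace(a b) - trace(1)  (split on a) = z^2 - 2
next, trace(a b a) = trace(a)*trace(b a) - trace(b)  (reduce the a square) = x*z - y
next, trace(a b^2 a b) = trace(b)*trace(a b a b) - trace(a b a)  (reduce the b square) = y*z^2 - x*z - y
and trace(a^2) = trace(a)*trace(a) - trace(1)  (reduce the a square) = x^2 - 2
next, trace(a b^2 a) = trace(b)*trace(a^2 b) - trace(a^2)  (reduce the b square) = x*y*z - x^2 - y^2 + 2
trace(b a b^2 a b) = trace(b)*trace(a b^2 a b) - trace(a b^2 a)  (reduce the b square) = y^2*z^2 - 2*x*y*z + x^2 - 2
trace(b^2 a b^3 a) = trace(b)*trace(b a b^2 a b) - trace(b a b^2 a)  (reduce the b square) = y^3*z^2 - 2*x*y^2*z + x^2*y - y*z^2 + x*z - y
and trace(a b^2) = trace(b)*trace(a b) - trace(a)  (reduce the b square) = y*z - x
and trace(b a b^2) = trace(b)*trace(a b^2) - trace(a b)  (reduce the b square) = y^2*z - x*y - z
and trace(b a b^3) = trace(b)*trace(b a b^2) - trace(b a b)  (reduce the b square) = y^3*z - x*y^2 - 2*y*z + x
trace(b^2 a b^3) = trace(b)*trace(b a b^3) - trace(b a b^2)  (reduce the b square) = y^4*z - x*y^3 - 3*y^2*z + 2*x*y + z
trace(b a^2 b^2 a b^2) = trace(a)*trace(b^2 a b^3 a) - trace(b^2 a b^3)  (reduce the a square) = x*y^3*z^2 - 2*x^2*y^2*z - y^4*z + x^3*y + x*y^3 - x*y*z^2 + x^2*z + 3*y^2*z - 3*x*y - z
and trace(a b a b a b) = trace(a b)*trace(a b a b) - trace(a^-1 b^-1)  (split on a) = z^3 - 3*z
and trace(a b a b a) = trace(a)*trace(b a b a) - trace(b a b)  (reduce the a square) = x*z^2 - y*z - x
trace(b a b^2 a b a) = trace(b)*trace(a b a b a b) - trace(a b a b a)  (reduce the b square) = y*z^3 - x*z^2 - 2*y*z + x
and trace(a b^2 a b a^2 b) = trace(a)*trace(b a b^2 a b a) - trace(b a b^2 a b)  (reduce the a square) = x*y*z^3 - x^2*z^2 - y^2*z^2 + 2
trace(b^2 a b a^2) = trace(a)*trace(b^2 a b a) - trace(b^2 a b)  (reduce the a square) = x*y*z^2 - x^2*z - y^2*z + z
trace(a b^2 a b a^2) = trace(a)*trace(b^2 a b a^2) - trace(b^2 a b a)  (reduce the a square) = x^2*y*z^2 - x^3*z - x*y^2*z - y*z^2 + 2*x*z + y
next, trace(b a^2 b^2 a b^2 a) = trace(b)*trace(a b^2 a b a^2 b) - trace(a b^2 a b a^2)  (reduce the b square) = x*y^2*z^3 - 2*x^2*y*z^2 - y^3*z^2 + x^3*z + x*y^2*z + y*z^2 - 2*x*z + y
trace(b a^-1 b a^2 b^2 a b) = trace(b a^2 b^2 a b^2)*trace(a) - trace(b a^2 b^2 a b^2 a)  (eliminate a^-1) = x^2*y^3*z^2 - 2*x^3*y^2*z - x*y^4*z - x*y^2*z^3 + x^4*y + x^2*y^3 + x^2*y*z^2 + y^3*z^2 + 2*x*y^2*z - 3*x^2*y - y*z^2 + x*z - y
and trace(a^2 b a) = trace(a)*trace(a b a) - trace(a b)  (reduce the a square) = x^2*z - x*y - z
and trace(a b a b^2 a) = trace(b)*trace(a^2 b a b) - trace(a^2 b a)  (reduce the b square) = x*y*z^2 - x^2*z - y^2*z + z
next, trace(b^2 a b a b^2 a) = trace(b)*trace(a b a b^2 a b) - trace(a b a b^2 a)  (reduce the b square) = y^2*z^3 - 2*x*y*z^2 + x^2*z - y^2*z + x*y - z
trace(b a b a b^2) = trace(b)*trace(a b a b^2) - trace(a b a b)  (reduce the b square) = y^2*z^2 - x*y*z - y^2 - z^2 + 2
and trace(b^2 a b a b^2) = trace(b)*trace(b a b a b^2) - trace(b a b a b)  (reduce the b square) = y^3*z^2 - x*y^2*z - y^3 - 2*y*z^2 + x*z + 3*y
trace(b a^2 b^2 a b a b) = trace(a)*trace(b^2 a b a b^2 a) - trace(b^2 a b a b^2)  (reduce the a square) = x*y^2*z^3 - 2*x^2*y*z^2 - y^3*z^2 + x^3*z + x^2*y + y^3 + 2*y*z^2 - 2*x*z - 3*y
trace(b a b a b a b a) = trace(a b a b)*trace(a b a b) - trace(1)  (split on a) = z^4 - 4*z^2 + 2
next, trace(a b a b a b a^2 b) = trace(a)*trace(b a b a b a b a) - trace(b a b a b a b)  (reduce the a square) = x*z^4 - y*z^3 - 3*x*z^2 + 2*y*z + x
trace(a b a b a b a) = trace(a)*trace(b a b a b a) - trace(b a b a b)  (reduce the a square) = x*z^3 - y*z^2 - 2*x*z + y
next, trace(a b a b a b a^2) = trace(a)*trace(a b a b a b a) - trace(a b a b a b)  (reduce the a square) = x^2*z^3 - x*y*z^2 - 2*x^2*z - z^3 + x*y + 3*z
trace(b a^2 b^2 a b a b a) = trace(b)*trace(a b a b a b a^2 b) - trace(a b a b a b a^2)  (reduce the b square) = x*y*z^4 - x^2*z^3 - y^2*z^3 - 2*x*y*z^2 + 2*x^2*z + 2*y^2*z + z^3 - 3*z
trace(b a^-1 b a^2 b^2 a b a) = trace(b a^2 b^2 a b a b)*trace(a) - trace(b a^2 b^2 a b a b a)  (eliminate a^-1) = x^2*y^2*z^3 - 2*x^3*y*z^2 - x*y^3*z^2 - x*y*z^4 + x^4*z + x^2*z^3 + y^2*z^3 + x^3*y + x*y^3 + 4*x*y*z^2 - 4*x^2*z - 2*y^2*z - z^3 - 3*x*y + 3*z
and trace(b a^2 b^2 a b a^-1 b a^-1) = trace(b a^-1 b a^2 b^2 a b)*trace(a) - trace(b a^-1 b a^2 b^2 a b a)  (eliminate a^-1) = x^3*y^3*z^2 - 2*x^4*y^2*z - x^2*y^4*z - 2*x^2*y^2*z^3 + x^5*y + x^3*y^3 + 3*x^3*y*z^2 + 2*x*y^3*z^2 + x*y*z^4 - x^4*z + 2*x^2*y^2*z - x^2*z^3 - y^2*z^3 - 4*x^3*y - x*y^3 - 5*x*y*z^2 + 5*x^2*z + 2*y^2*z + z^3 + 2*x*y - 3*z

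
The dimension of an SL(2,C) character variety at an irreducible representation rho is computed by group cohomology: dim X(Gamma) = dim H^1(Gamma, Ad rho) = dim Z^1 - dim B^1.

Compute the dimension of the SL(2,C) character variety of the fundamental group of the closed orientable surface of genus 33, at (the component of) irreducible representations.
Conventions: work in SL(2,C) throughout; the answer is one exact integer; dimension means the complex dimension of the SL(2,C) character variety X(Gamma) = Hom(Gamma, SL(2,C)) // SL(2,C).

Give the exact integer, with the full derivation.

192

Gamma = pi_1(Sigma_33) = < a_1, b_1, ..., a_33, b_33 | prod [a_i, b_i] > has 2g = 66 generators and 1 relator.
A cocycle assigns one sl_2 vector per generator subject to the relator condition d_2(z) = 0: dim of the unconstrained space is 3*2g = 198.
H^2 = coker(d_2) is dual to H^0 = 0 at irreducible rho (Poincare duality), so d_2 is onto: dim Z^1 = 195.
As always at irreducible rho, dim B^1 = 3.
Hence dim X = 195 - 3 = 192.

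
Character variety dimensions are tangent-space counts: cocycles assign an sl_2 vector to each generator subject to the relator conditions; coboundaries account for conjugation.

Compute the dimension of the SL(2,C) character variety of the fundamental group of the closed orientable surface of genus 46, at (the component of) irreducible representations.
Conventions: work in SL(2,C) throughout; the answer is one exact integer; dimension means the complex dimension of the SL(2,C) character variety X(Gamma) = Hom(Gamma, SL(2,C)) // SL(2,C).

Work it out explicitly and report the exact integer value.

pi_1 of the closed genus-46 surface has 92 generators bound by the single product-of-commutators relator.
Before the relator condition, cocycle space has dim 3*92 = 276.
At an irreducible rho, H^2 = coker(d_2) vanishes (Poincare duality: H^2 is dual to H^0 = invariants = 0), so d_2 is surjective onto sl_2 and dim Z^1 = 276 - 3 = 273.
dim B^1 = 3 (coboundaries, injective at irreducible rho).
dim X = dim H^1 = 273 - 3 = 270.

270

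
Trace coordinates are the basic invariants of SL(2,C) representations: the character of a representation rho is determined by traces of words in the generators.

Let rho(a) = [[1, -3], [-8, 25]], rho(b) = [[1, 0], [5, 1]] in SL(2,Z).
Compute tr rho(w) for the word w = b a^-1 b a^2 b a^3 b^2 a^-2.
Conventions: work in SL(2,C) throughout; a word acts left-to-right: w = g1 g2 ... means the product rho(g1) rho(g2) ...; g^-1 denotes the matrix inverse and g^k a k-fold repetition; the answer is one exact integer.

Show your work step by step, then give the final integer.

rho(b) = [[1, 0], [5, 1]]
... * rho(a^-1) = [[25, 3], [8, 1]]  ->  [[25, 3], [133, 16]]
... * rho(b) = [[1, 0], [5, 1]]  ->  [[40, 3], [213, 16]]
... * rho(a) = [[1, -3], [-8, 25]]  ->  [[16, -45], [85, -239]]
... * rho(a) = [[1, -3], [-8, 25]]  ->  [[376, -1173], [1997, -6230]]
... * rho(b) = [[1, 0], [5, 1]]  ->  [[-5489, -1173], [-29153, -6230]]
... * rho(a) = [[1, -3], [-8, 25]]  ->  [[3895, -12858], [20687, -68291]]
... * rho(a) = [[1, -3], [-8, 25]]  ->  [[106759, -333135], [567015, -1769336]]
... * rho(a) = [[1, -3], [-8, 25]]  ->  [[2771839, -8648652], [14721703, -45934445]]
... * rho(b) = [[1, 0], [5, 1]]  ->  [[-40471421, -8648652], [-214950522, -45934445]]
... * rho(b) = [[1, 0], [5, 1]]  ->  [[-83714681, -8648652], [-444622747, -45934445]]
... * rho(a^-1) = [[25, 3], [8, 1]]  ->  [[-2162056241, -259792695], [-11483044235, -1379802686]]
... * rho(a^-1) = [[25, 3], [8, 1]]  ->  [[-56129747585, -6745961418], [-298114527363, -35828935391]]
tr = -56129747585 + -35828935391 = -91958682976

-91958682976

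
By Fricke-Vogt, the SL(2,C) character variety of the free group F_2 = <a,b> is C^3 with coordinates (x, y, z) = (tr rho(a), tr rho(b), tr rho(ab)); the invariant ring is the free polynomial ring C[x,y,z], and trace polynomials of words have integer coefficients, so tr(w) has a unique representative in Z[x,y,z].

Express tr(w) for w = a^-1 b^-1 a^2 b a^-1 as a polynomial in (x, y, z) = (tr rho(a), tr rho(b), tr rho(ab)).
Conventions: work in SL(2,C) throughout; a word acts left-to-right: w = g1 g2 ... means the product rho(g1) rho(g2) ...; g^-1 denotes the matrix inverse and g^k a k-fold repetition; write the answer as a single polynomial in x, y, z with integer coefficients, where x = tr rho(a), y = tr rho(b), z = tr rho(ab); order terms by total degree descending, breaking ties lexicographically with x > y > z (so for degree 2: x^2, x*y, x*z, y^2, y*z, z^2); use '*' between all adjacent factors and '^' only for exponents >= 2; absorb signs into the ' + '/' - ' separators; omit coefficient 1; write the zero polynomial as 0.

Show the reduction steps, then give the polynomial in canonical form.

trace(a^2 b) = trace(a) * trace(b a) - trace(b) = x*z - y
trace(a^2) = trace(a) * trace(a) - trace(1) = x^2 - 2
trace(b a^2 b) = trace(b) * trace(a^2 b) - trace(a^2) = x*y*z - x^2 - y^2 + 2
trace(b a b a) = trace(a b) * trace(a b) - trace(1)   [split at repeated a] = z^2 - 2
trace(b a b) = trace(b) * trace(a b) - trace(a) = y*z - x
trace(b a^2 b a) = trace(a) * trace(b a b a) - trace(b a b) = x*z^2 - y*z - x
trace(a^2 b a^-1 b) = trace(b a^2 b) * trace(a) - trace(b a^2 b a) = x^2*y*z - x^3 - x*y^2 - x*z^2 + y*z + 3*x
trace(b^-1 a^2 b a^-1) = trace(a^2 b a^-1) * trace(b) - trace(a^2 b a^-1 b) = -x^2*y*z + x^3 + x*y^2 + x*z^2 - 3*x
trace(a^-1 b^-1 a^2 b a^-1) = trace(b^-1 a^2 b a^-1) * trace(a) - trace(b^-1 a^2 b) = -x^3*y*z + x^4 + x^2*y^2 + x^2*z^2 - 4*x^2 + 2

-x^3*y*z + x^4 + x^2*y^2 + x^2*z^2 - 4*x^2 + 2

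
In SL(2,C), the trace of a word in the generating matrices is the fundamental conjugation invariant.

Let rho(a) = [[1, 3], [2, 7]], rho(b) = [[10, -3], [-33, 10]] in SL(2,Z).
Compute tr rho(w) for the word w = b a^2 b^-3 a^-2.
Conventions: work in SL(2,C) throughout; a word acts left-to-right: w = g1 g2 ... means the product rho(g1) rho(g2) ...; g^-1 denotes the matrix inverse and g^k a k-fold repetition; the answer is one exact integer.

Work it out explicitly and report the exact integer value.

129850958

rho(b) = [[10, -3], [-33, 10]]
... * rho(a) = [[1, 3], [2, 7]]  ->  [[4, 9], [-13, -29]]
... * rho(a) = [[1, 3], [2, 7]]  ->  [[22, 75], [-71, -242]]
... * rho(b^-1) = [[10, 3], [33, 10]]  ->  [[2695, 816], [-8696, -2633]]
... * rho(b^-1) = [[10, 3], [33, 10]]  ->  [[53878, 16245], [-173849, -52418]]
... * rho(b^-1) = [[10, 3], [33, 10]]  ->  [[1074865, 324084], [-3468284, -1045727]]
... * rho(a^-1) = [[7, -3], [-2, 1]]  ->  [[6875887, -2900511], [-22186534, 9359125]]
... * rho(a^-1) = [[7, -3], [-2, 1]]  ->  [[53932231, -23528172], [-174023988, 75918727]]
tr = 53932231 + 75918727 = 129850958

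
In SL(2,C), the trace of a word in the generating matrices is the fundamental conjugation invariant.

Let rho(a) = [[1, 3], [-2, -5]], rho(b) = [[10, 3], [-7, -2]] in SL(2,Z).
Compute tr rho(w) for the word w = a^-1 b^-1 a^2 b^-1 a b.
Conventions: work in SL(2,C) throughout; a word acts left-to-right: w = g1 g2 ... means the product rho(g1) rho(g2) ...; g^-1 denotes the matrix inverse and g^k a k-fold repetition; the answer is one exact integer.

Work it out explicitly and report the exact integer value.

-9016

rho(a^-1) = [[-5, -3], [2, 1]]
... * rho(b^-1) = [[-2, -3], [7, 10]]  ->  [[-11, -15], [3, 4]]
... * rho(a) = [[1, 3], [-2, -5]]  ->  [[19, 42], [-5, -11]]
... * rho(a) = [[1, 3], [-2, -5]]  ->  [[-65, -153], [17, 40]]
... * rho(b^-1) = [[-2, -3], [7, 10]]  ->  [[-941, -1335], [246, 349]]
... * rho(a) = [[1, 3], [-2, -5]]  ->  [[1729, 3852], [-452, -1007]]
... * rho(b) = [[10, 3], [-7, -2]]  ->  [[-9674, -2517], [2529, 658]]
tr = -9674 + 658 = -9016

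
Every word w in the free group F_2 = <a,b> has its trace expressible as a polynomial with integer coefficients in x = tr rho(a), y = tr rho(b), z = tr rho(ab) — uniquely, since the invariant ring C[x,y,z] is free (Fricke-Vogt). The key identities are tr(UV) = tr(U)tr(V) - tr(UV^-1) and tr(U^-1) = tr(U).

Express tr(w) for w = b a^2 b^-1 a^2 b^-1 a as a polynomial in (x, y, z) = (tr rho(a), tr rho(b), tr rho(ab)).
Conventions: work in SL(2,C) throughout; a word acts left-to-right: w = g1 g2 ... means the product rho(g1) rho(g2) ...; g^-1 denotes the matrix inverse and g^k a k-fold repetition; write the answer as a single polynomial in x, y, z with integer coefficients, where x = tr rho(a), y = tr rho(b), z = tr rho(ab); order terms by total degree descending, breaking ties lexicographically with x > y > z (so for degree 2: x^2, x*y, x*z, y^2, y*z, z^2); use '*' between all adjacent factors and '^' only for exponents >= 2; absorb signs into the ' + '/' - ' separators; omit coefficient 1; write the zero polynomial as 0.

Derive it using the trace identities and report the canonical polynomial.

tr(a b a) = tr(a)*tr(b a) - tr(b) = x*z - y
apply: tr(a^2 b a) = tr(a)*tr(a b a) - tr(a b) = x^2*z - x*y - z
tr(a b a^3) = tr(a)*tr(a^2 b a) - tr(a^2 b) = x^3*z - x^2*y - 2*x*z + y
use: tr(a^3 b a^2) = tr(a)*tr(a b a^3) - tr(a b a^2) = x^4*z - x^3*y - 3*x^2*z + 2*x*y + z
tr(b a b a) = tr(a b)*tr(a b) - tr(1) = z^2 - 2
tr(b a b) = tr(b)*tr(a b) - tr(a) = y*z - x
tr(b a b a^2) = tr(a)*tr(b a b a) - tr(b a b) = x*z^2 - y*z - x
tr(b a^3 b a) = tr(a)*tr(b a b a^2) - tr(b a b a) = x^2*z^2 - x*y*z - x^2 - z^2 + 2
tr(a^2) = tr(a)*tr(a) - tr(1) = x^2 - 2
use: tr(b^2 a^2) = tr(b)*tr(a^2 b) - tr(a^2) = x*y*z - x^2 - y^2 + 2
apply: tr(b a^3 b) = tr(a)*tr(b^2 a^2) - tr(b^2 a) = x^2*y*z - x^3 - x*y^2 - y*z + 3*x
tr(a^3 b a^2 b) = tr(a)*tr(b a^3 b a) - tr(b a^3 b) = x^3*z^2 - 2*x^2*y*z + x*y^2 - x*z^2 + y*z - x
apply: tr(a b a^2 b^-1 a^2) = tr(a^3 b a^2)*tr(b) - tr(a^3 b a^2 b) = x^4*y*z - x^3*y^2 - x^3*z^2 - x^2*y*z + x*y^2 + x*z^2 + x
tr(a^2 b a b a^2) = tr(a)*tr(b a b a^3) - tr(b a b a^2) = x^3*z^2 - x^2*y*z - x^3 - 2*x*z^2 + y*z + 3*x
apply: tr(b a b a b a) = tr(a b a b)*tr(a b) - tr(b a) = z^3 - 3*z
use: tr(b a b a b) = tr(b)*tr(a b a b) - tr(a b a) = y*z^2 - x*z - y
tr(b a^2 b a b a) = tr(a)*tr(b a b a b a) - tr(b a b a b) = x*z^3 - y*z^2 - 2*x*z + y
apply: tr(b a b^2) = tr(b)*tr(a b^2) - tr(a b) = y^2*z - x*y - z
apply: tr(b a^2 b a b) = tr(a)*tr(b a b^2 a) - tr(b a b^2) = x*y*z^2 - x^2*z - y^2*z + z
apply: tr(a^2 b a b a^2 b) = tr(a)*tr(b a^2 b a b a) - tr(b a^2 b a b) = x^2*z^3 - 2*x*y*z^2 - x^2*z + y^2*z + x*y - z
tr(a b a^2 b^-1 a^2 b) = tr(a^2 b a b a^2)*tr(b) - tr(a^2 b a b a^2 b) = x^3*y*z^2 - x^2*y^2*z - x^2*z^3 - x^3*y + x^2*z + 2*x*y + z
apply: tr(b a^2 b^-1 a^2 b^-1 a) = tr(a b a^2 b^-1 a^2)*tr(b) - tr(a b a^2 b^-1 a^2 b) = x^4*y^2*z - x^3*y^3 - 2*x^3*y*z^2 + x^2*z^3 + x^3*y + x*y^3 + x*y*z^2 - x^2*z - x*y - z

x^4*y^2*z - x^3*y^3 - 2*x^3*y*z^2 + x^2*z^3 + x^3*y + x*y^3 + x*y*z^2 - x^2*z - x*y - z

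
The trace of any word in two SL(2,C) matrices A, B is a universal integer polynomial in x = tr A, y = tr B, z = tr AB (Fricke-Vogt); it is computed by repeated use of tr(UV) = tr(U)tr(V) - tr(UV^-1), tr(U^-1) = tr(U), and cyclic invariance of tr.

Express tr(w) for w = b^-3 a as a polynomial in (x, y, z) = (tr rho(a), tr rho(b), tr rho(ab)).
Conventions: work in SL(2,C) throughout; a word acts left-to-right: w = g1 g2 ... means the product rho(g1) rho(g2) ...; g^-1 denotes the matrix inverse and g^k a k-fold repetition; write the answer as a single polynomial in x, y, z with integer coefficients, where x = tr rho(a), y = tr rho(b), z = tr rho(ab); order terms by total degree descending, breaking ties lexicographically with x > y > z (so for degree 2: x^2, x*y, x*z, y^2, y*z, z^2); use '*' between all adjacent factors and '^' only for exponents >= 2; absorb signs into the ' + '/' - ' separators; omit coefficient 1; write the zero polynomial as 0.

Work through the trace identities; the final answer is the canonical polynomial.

and trace(b^-1 a) = trace(a) trace(b) - trace(a b) = x*y - z
trace(b^-1 a b^-1) = trace(b^-1 a) trace(b) - trace(b^-1 a b) = x*y^2 - y*z - x
trace(b^-3 a) = trace(b^-1 a b^-1) trace(b) - trace(b^-1 a) = x*y^3 - y^2*z - 2*x*y + z

x*y^3 - y^2*z - 2*x*y + z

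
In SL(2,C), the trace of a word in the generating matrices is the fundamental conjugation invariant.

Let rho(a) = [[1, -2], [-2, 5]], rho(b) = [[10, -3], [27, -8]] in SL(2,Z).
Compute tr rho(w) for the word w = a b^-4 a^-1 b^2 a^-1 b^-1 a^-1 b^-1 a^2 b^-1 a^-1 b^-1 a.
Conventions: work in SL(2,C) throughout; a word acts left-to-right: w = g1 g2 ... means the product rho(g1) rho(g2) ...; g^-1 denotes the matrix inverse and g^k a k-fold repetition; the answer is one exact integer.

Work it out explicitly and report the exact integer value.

-96656134921918

rho(a) = [[1, -2], [-2, 5]]
... * rho(b^-1) = [[-8, 3], [-27, 10]]  ->  [[46, -17], [-119, 44]]
... * rho(b^-1) = [[-8, 3], [-27, 10]]  ->  [[91, -32], [-236, 83]]
... * rho(b^-1) = [[-8, 3], [-27, 10]]  ->  [[136, -47], [-353, 122]]
... * rho(b^-1) = [[-8, 3], [-27, 10]]  ->  [[181, -62], [-470, 161]]
... * rho(a^-1) = [[5, 2], [2, 1]]  ->  [[781, 300], [-2028, -779]]
... * rho(b) = [[10, -3], [27, -8]]  ->  [[15910, -4743], [-41313, 12316]]
... * rho(b) = [[10, -3], [27, -8]]  ->  [[31039, -9786], [-80598, 25411]]
... * rho(a^-1) = [[5, 2], [2, 1]]  ->  [[135623, 52292], [-352168, -135785]]
... * rho(b^-1) = [[-8, 3], [-27, 10]]  ->  [[-2496868, 929789], [6483539, -2414354]]
... * rho(a^-1) = [[5, 2], [2, 1]]  ->  [[-10624762, -4063947], [27588987, 10552724]]
... * rho(b^-1) = [[-8, 3], [-27, 10]]  ->  [[194724665, -72513756], [-505635444, 188294201]]
... * rho(a) = [[1, -2], [-2, 5]]  ->  [[339752177, -752018110], [-882223846, 1952741893]]
... * rho(a) = [[1, -2], [-2, 5]]  ->  [[1843788397, -4439594904], [-4787707632, 11528157157]]
... * rho(b^-1) = [[-8, 3], [-27, 10]]  ->  [[105118755232, -38864583849], [-272958582183, 100918448674]]
... * rho(a^-1) = [[5, 2], [2, 1]]  ->  [[447864608462, 171372926615], [-1162956013567, -444998715692]]
... * rho(b^-1) = [[-8, 3], [-27, 10]]  ->  [[-8209985886301, 3057323091536], [21318613432220, -7938855197621]]
... * rho(a) = [[1, -2], [-2, 5]]  ->  [[-14324632069373, 31706587230282], [37196323827462, -82331502852545]]
tr = -14324632069373 + -82331502852545 = -96656134921918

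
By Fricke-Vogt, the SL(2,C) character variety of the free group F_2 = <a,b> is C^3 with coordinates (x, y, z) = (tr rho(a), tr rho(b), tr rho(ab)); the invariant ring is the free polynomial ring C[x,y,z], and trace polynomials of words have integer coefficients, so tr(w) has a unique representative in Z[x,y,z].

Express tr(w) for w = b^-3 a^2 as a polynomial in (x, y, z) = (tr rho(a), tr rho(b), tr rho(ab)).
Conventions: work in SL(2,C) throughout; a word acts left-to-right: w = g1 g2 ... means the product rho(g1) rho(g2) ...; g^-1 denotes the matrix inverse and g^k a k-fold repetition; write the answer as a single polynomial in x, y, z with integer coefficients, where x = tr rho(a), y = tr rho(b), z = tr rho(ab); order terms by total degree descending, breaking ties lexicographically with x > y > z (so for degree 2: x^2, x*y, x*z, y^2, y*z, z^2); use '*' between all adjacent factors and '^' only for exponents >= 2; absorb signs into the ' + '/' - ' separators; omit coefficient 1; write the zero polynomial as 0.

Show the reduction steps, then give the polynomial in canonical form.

so trace(a^2) = trace(a)*trace(a) - trace(1)  (reduce the a square) = x^2 - 2
reduce: trace(a^2 b) = trace(a)*trace(b a) - trace(b)  (reduce the a square) = x*z - y
reduce: trace(b^-1 a^2) = trace(a^2)*trace(b) - trace(a^2 b)  (eliminate b^-1) = x^2*y - x*z - y
trace(b^-2 a^2) = trace(b^-1 a^2)*trace(b) - trace(b^-1 a^2 b)  (eliminate b^-1) = x^2*y^2 - x*y*z - x^2 - y^2 + 2
trace(b^-3 a^2) = trace(b^-2 a^2)*trace(b) - trace(b^-2 a^2 b)  (eliminate b^-1) = x^2*y^3 - x*y^2*z - 2*x^2*y - y^3 + x*z + 3*y

x^2*y^3 - x*y^2*z - 2*x^2*y - y^3 + x*z + 3*y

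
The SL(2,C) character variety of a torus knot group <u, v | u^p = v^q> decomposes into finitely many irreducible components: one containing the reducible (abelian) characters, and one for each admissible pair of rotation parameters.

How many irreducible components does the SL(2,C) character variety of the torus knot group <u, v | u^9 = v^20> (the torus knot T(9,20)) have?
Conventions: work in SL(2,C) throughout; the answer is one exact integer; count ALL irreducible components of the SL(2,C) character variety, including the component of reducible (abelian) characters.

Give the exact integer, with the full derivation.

77

For T(9,20): irreducibility forces the central element u^9 = v^20 to one of +I, -I.
So on each irreducible component the traces are pinned: tr(u) = 2*cos(pi*alpha/9) with 1 <= alpha <= 8, tr(v) = 2*cos(pi*beta/20) with 1 <= beta <= 19.
The two central values (-1)^alpha I and (-1)^beta I must be the same matrix, so alpha and beta share a parity.
Enumerate parity-matched pairs: 4*10 odd-odd plus 4*9 even-even gives 76.
components with irreducible characters: 76; plus the single component of reducible (abelian) characters: total 77.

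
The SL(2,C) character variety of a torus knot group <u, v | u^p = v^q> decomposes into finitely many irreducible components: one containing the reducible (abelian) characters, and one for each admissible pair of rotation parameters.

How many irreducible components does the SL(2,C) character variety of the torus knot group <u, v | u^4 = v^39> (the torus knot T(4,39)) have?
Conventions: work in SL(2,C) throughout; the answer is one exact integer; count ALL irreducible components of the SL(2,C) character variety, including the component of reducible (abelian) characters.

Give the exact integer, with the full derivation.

For T(4,39): irreducibility forces the central element u^4 = v^39 to one of +I, -I.
So on each irreducible component the traces are pinned: tr(u) = 2*cos(pi*alpha/4) with 1 <= alpha <= 3, tr(v) = 2*cos(pi*beta/39) with 1 <= beta <= 38.
The two central values (-1)^alpha I and (-1)^beta I must be the same matrix, so alpha and beta share a parity.
count pairs: odd alpha (2 choices) x odd beta (19), plus even alpha (1) x even beta (19): 2*19 + 1*19 = 57.
components with irreducible characters: 57; plus the single component of reducible (abelian) characters: total 58.

58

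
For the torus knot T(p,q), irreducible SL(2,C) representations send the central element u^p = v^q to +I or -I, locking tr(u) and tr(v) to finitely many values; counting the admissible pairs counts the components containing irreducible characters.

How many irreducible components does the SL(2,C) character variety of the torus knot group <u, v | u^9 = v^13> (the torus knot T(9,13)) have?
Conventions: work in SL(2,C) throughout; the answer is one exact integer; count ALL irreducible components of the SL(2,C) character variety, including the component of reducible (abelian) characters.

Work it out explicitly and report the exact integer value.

In the torus knot group T(9,13), u^9 = v^13 is central, so an irreducible representation sends it to +I or -I (Schur).
So on each irreducible component the traces are pinned: tr(u) = 2*cos(pi*alpha/9) with 1 <= alpha <= 8, tr(v) = 2*cos(pi*beta/13) with 1 <= beta <= 12.
Consistency of u^9 = (-1)^alpha I with v^13 = (-1)^beta I forces alpha = beta (mod 2).
Counting: 4 odd alphas x 6 odd betas + 4 even alphas x 6 even betas = 24 + 24 = 48.
That is 48 components of irreducible characters, and with the reducible (abelian) component the total is 49.

49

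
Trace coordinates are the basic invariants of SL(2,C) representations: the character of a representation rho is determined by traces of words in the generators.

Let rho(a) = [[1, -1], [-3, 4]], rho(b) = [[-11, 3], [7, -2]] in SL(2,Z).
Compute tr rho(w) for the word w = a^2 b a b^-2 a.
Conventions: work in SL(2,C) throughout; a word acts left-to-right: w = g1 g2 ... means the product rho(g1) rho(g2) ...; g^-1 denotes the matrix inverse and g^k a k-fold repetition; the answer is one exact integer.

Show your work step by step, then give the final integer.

-271458

rho(a) = [[1, -1], [-3, 4]]
... * rho(a) = [[1, -1], [-3, 4]]  ->  [[4, -5], [-15, 19]]
... * rho(b) = [[-11, 3], [7, -2]]  ->  [[-79, 22], [298, -83]]
... * rho(a) = [[1, -1], [-3, 4]]  ->  [[-145, 167], [547, -630]]
... * rho(b^-1) = [[-2, -3], [-7, -11]]  ->  [[-879, -1402], [3316, 5289]]
... * rho(b^-1) = [[-2, -3], [-7, -11]]  ->  [[11572, 18059], [-43655, -68127]]
... * rho(a) = [[1, -1], [-3, 4]]  ->  [[-42605, 60664], [160726, -228853]]
tr = -42605 + -228853 = -271458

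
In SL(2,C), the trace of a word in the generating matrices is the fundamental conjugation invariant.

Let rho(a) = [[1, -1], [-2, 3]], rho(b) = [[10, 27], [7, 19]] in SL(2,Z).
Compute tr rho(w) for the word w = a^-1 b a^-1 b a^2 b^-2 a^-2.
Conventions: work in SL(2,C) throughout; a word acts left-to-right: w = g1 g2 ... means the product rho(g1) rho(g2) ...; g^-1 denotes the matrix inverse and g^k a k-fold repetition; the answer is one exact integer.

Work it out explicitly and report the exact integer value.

rho(a^-1) = [[3, 1], [2, 1]]
... * rho(b) = [[10, 27], [7, 19]]  ->  [[37, 100], [27, 73]]
... * rho(a^-1) = [[3, 1], [2, 1]]  ->  [[311, 137], [227, 100]]
... * rho(b) = [[10, 27], [7, 19]]  ->  [[4069, 11000], [2970, 8029]]
... * rho(a) = [[1, -1], [-2, 3]]  ->  [[-17931, 28931], [-13088, 21117]]
... * rho(a) = [[1, -1], [-2, 3]]  ->  [[-75793, 104724], [-55322, 76439]]
... * rho(b^-1) = [[19, -27], [-7, 10]]  ->  [[-2173135, 3093651], [-1586191, 2258084]]
... * rho(b^-1) = [[19, -27], [-7, 10]]  ->  [[-62945122, 89611155], [-45944217, 65407997]]
... * rho(a^-1) = [[3, 1], [2, 1]]  ->  [[-9613056, 26666033], [-7016657, 19463780]]
... * rho(a^-1) = [[3, 1], [2, 1]]  ->  [[24492898, 17052977], [17877589, 12447123]]
tr = 24492898 + 12447123 = 36940021

36940021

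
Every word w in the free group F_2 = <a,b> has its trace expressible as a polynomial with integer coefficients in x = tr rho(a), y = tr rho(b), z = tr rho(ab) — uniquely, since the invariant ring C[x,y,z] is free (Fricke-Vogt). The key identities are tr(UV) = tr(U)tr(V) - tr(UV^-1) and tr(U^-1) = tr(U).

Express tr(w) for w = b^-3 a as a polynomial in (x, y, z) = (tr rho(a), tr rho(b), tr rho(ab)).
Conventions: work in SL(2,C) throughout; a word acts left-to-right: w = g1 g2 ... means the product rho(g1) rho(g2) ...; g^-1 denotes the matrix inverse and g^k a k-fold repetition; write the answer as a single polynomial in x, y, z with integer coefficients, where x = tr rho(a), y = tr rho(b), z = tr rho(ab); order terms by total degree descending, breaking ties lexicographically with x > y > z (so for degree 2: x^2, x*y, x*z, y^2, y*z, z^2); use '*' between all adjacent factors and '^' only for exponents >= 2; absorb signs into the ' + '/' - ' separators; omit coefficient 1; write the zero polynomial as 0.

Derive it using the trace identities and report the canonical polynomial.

x*y^3 - y^2*z - 2*x*y + z

and trace(b^-1 a) = trace(a) trace(b) - trace(a b) = x*y - z
trace(b^-1 a b^-1) = trace(b^-1 a) trace(b) - trace(b^-1 a b) = x*y^2 - y*z - x
trace(b^-3 a) = trace(b^-1 a b^-1) trace(b) - trace(b^-1 a) = x*y^3 - y^2*z - 2*x*y + z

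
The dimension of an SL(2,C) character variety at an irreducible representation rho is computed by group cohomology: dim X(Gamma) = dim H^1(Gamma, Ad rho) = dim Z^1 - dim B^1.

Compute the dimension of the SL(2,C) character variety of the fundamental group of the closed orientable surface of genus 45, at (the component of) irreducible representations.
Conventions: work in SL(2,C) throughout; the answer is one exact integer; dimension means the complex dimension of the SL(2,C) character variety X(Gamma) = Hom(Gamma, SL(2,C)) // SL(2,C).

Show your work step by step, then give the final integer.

pi_1 of the closed genus-45 surface has 90 generators bound by the single product-of-commutators relator.
Unconstrained cocycle data is one sl_2 vector per generator (270 dimensions), cut by the relator condition d_2(z) = 0.
At an irreducible rho, H^2 = coker(d_2) vanishes (Poincare duality: H^2 is dual to H^0 = invariants = 0), so d_2 is surjective onto sl_2 and dim Z^1 = 270 - 3 = 267.
Coboundaries contribute dim B^1 = 3 (injective at irreducible rho).
dim X = dim H^1 = 267 - 3 = 264.

264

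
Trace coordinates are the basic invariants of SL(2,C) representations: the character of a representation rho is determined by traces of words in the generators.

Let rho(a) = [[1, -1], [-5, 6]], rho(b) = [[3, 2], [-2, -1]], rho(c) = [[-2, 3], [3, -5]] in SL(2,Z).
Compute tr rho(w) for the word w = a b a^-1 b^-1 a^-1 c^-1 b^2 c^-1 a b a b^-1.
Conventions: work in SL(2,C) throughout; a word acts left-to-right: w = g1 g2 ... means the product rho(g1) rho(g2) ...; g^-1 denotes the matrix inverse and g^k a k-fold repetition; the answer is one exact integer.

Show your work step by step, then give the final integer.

-35254826

rho(a) = [[1, -1], [-5, 6]]
... * rho(b) = [[3, 2], [-2, -1]]  ->  [[5, 3], [-27, -16]]
... * rho(a^-1) = [[6, 1], [5, 1]]  ->  [[45, 8], [-242, -43]]
... * rho(b^-1) = [[-1, -2], [2, 3]]  ->  [[-29, -66], [156, 355]]
... * rho(a^-1) = [[6, 1], [5, 1]]  ->  [[-504, -95], [2711, 511]]
... * rho(c^-1) = [[-5, -3], [-3, -2]]  ->  [[2805, 1702], [-15088, -9155]]
... * rho(b) = [[3, 2], [-2, -1]]  ->  [[5011, 3908], [-26954, -21021]]
... * rho(b) = [[3, 2], [-2, -1]]  ->  [[7217, 6114], [-38820, -32887]]
... * rho(c^-1) = [[-5, -3], [-3, -2]]  ->  [[-54427, -33879], [292761, 182234]]
... * rho(a) = [[1, -1], [-5, 6]]  ->  [[114968, -148847], [-618409, 800643]]
... * rho(b) = [[3, 2], [-2, -1]]  ->  [[642598, 378783], [-3456513, -2037461]]
... * rho(a) = [[1, -1], [-5, 6]]  ->  [[-1251317, 1630100], [6730792, -8768253]]
... * rho(b^-1) = [[-1, -2], [2, 3]]  ->  [[4511517, 7392934], [-24267298, -39766343]]
tr = 4511517 + -39766343 = -35254826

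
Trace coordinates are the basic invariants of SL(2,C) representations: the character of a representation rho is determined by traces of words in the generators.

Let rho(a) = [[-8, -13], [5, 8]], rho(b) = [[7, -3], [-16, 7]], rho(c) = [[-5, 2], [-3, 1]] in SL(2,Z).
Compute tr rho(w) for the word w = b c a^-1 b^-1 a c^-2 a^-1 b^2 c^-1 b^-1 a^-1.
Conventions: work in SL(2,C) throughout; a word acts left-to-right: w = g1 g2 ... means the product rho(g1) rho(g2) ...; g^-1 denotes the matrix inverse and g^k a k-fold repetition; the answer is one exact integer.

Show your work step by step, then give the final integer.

-43967136438

rho(b) = [[7, -3], [-16, 7]]
... * rho(c) = [[-5, 2], [-3, 1]]  ->  [[-26, 11], [59, -25]]
... * rho(a^-1) = [[8, 13], [-5, -8]]  ->  [[-263, -426], [597, 967]]
... * rho(b^-1) = [[7, 3], [16, 7]]  ->  [[-8657, -3771], [19651, 8560]]
... * rho(a) = [[-8, -13], [5, 8]]  ->  [[50401, 82373], [-114408, -186983]]
... * rho(c^-1) = [[1, -2], [3, -5]]  ->  [[297520, -512667], [-675357, 1163731]]
... * rho(c^-1) = [[1, -2], [3, -5]]  ->  [[-1240481, 1968295], [2815836, -4467941]]
... * rho(a^-1) = [[8, 13], [-5, -8]]  ->  [[-19765323, -31872613], [44866393, 72349396]]
... * rho(b) = [[7, -3], [-16, 7]]  ->  [[371604547, -163812322], [-843525585, 371846593]]
... * rho(b) = [[7, -3], [-16, 7]]  ->  [[5222228981, -2261499895], [-11854224583, 5133502906]]
... * rho(c^-1) = [[1, -2], [3, -5]]  ->  [[-1562270704, 863041513], [3546284135, -1959065364]]
... * rho(b^-1) = [[7, 3], [16, 7]]  ->  [[2872769280, 1354478479], [-6521056879, -3074605143]]
... * rho(a^-1) = [[8, 13], [-5, -8]]  ->  [[16209761845, 26510172808], [-36795429317, -60176898283]]
tr = 16209761845 + -60176898283 = -43967136438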